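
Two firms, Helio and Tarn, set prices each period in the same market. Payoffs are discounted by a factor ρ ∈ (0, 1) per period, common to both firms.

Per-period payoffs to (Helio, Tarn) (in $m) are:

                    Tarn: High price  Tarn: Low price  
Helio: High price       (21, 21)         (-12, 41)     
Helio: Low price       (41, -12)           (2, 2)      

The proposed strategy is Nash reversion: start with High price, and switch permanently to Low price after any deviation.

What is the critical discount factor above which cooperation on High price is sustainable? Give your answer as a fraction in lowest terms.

20/39

21/(1−ρ) ≥ 41 + 2ρ/(1−ρ)
21 ≥ 41 − 39ρ
ρ ≥ 20/39.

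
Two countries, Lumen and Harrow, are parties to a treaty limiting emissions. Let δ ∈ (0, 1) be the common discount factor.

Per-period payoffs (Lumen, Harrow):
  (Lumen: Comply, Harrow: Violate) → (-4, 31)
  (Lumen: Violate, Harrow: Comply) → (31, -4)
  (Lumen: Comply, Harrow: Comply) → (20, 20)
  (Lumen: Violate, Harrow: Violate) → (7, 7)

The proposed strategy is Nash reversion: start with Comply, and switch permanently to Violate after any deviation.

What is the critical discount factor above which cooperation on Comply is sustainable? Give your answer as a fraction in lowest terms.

11/24

Under grim trigger the critical discount factor is (T−C)/(T−P) with T = 31, C = 20, P = 7.
δ* = (31−20)/(31−7) = 11/24.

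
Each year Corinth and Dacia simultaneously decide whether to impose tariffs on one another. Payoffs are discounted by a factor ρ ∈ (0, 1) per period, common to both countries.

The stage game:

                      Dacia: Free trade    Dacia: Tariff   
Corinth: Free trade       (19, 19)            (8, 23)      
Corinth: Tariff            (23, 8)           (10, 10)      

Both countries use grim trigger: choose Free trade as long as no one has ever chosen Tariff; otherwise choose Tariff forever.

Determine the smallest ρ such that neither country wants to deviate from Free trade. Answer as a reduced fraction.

4/13

Cooperation forever yields 19 each period: 19/(1−ρ).
Deviating yields 23 once, then 10 forever: 23 + 10ρ/(1−ρ).
No profitable deviation requires 19/(1−ρ) ≥ 23 + 10ρ/(1−ρ).
Multiplying by (1−ρ): 19 ≥ 23(1−ρ) + 10ρ = 23 − 13ρ.
So 13ρ ≥ 4, i.e. ρ ≥ 4/13.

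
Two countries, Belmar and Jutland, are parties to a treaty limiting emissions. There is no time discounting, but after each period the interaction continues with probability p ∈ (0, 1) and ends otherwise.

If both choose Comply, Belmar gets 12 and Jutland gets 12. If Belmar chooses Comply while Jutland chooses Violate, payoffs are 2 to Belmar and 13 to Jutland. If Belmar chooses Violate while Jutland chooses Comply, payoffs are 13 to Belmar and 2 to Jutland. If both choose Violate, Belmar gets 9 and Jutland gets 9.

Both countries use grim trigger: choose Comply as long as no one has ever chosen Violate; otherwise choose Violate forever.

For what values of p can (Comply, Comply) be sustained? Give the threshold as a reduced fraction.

Expected cooperation value is 12 + p·12 + p²·12 + … = 12/(1−p); deviation gives 13 + p·9/(1−p).
12 ≥ 13(1−p) + 9p ⇒ 4p ≥ 1 ⇒ p ≥ 1/4.

1/4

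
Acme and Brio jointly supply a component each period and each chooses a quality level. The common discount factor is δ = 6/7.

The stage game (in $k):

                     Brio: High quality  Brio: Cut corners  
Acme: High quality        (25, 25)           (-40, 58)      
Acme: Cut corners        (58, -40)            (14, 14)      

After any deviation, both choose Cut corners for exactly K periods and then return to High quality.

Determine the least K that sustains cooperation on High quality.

IC: δ(1−δ^K)/(1−δ) ≥ (58−25)/(25−14) = 3.
With δ = 6/7: need 1 − δ^K ≥ 3·(1−6/7)/(6/7), i.e. δ^K ≤ 0.5000.
Since (6/7)^4 = 0.5398 and (6/7)^5 = 0.4627, the smallest such K is 5.

5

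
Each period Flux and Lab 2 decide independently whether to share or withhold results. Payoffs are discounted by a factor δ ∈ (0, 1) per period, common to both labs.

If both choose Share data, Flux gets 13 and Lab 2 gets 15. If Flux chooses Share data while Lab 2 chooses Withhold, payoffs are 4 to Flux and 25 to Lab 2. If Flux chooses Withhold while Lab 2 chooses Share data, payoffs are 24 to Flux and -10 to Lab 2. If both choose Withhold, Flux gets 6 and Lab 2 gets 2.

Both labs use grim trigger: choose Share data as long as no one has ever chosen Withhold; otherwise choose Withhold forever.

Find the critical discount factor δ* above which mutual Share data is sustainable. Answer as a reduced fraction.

11/18

Flux: cooperation gives 13 each period; deviation gives 24 once then 6 forever.
  13/(1−δ) ≥ 24 + 6δ/(1−δ) ⇒ δ ≥ 11/18.
Lab 2: cooperation gives 15 each period; deviation gives 25 once then 2 forever.
  δ ≥ 10/23.
Both must hold, so the binding constraint is Flux's: δ ≥ 11/18.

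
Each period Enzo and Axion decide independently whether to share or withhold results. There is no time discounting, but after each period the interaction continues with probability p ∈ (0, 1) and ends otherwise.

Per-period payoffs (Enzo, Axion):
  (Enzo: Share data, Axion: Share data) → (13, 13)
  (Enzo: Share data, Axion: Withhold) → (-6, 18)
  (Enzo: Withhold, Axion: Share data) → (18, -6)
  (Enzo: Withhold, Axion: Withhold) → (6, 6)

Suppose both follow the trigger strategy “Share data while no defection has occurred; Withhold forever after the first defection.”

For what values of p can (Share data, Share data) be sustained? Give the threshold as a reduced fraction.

5/12

Expected cooperation value is 13 + p·13 + p²·13 + … = 13/(1−p); deviation gives 18 + p·6/(1−p).
13 ≥ 18(1−p) + 6p ⇒ 12p ≥ 5 ⇒ p ≥ 5/12.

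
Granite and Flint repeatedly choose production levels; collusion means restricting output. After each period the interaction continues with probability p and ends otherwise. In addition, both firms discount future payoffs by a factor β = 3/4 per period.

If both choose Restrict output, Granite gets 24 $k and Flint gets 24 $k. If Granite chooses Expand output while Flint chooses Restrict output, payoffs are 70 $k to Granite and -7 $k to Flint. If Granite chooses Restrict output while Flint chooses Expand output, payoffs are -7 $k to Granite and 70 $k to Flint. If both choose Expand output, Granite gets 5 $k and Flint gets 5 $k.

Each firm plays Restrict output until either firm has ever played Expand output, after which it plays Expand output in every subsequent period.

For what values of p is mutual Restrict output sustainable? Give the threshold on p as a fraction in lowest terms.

184/195

Expected continuation weight on next period's payoff is β·p = 3/4·p, which plays the role of the discount factor.
Cooperation requires 3/4·p ≥ (70−24)/(70−5) = 46/65, hence p ≥ 184/195.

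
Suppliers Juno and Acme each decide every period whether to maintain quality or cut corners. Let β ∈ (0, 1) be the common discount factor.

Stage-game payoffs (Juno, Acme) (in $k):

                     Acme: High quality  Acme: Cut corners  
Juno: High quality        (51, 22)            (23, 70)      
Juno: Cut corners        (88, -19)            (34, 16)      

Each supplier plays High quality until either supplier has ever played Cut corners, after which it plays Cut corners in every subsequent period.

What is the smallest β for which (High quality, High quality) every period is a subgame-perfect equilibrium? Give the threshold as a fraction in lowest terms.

8/9

Juno's threshold: (88−51)/(88−34) = 37/54.
Acme's threshold: (70−22)/(70−16) = 8/9.
37/54 < 8/9, so Acme binds and β* = 8/9.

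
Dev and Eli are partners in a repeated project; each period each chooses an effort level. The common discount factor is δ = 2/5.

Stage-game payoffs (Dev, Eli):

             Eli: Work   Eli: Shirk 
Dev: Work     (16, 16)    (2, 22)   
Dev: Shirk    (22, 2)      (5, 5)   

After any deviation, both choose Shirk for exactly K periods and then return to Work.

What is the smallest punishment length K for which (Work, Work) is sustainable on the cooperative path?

Need Σ_{k=1}^{K} δ^k ≥ (22−16)/(16−5) = 0.5455 at δ = 2/5.
At K = 1 the sum is 0.4000 < 0.5455; at K = 2 it is 0.5600 ≥ 0.5455.
So the minimum punishment length is K = 2.

2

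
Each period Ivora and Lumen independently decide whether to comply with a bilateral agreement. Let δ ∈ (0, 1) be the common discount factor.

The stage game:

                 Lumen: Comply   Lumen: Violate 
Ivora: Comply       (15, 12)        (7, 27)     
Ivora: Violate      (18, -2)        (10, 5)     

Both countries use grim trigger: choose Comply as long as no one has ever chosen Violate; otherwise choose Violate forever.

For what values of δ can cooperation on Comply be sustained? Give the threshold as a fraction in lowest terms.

For Ivora: deviation gain 18−15 = 3, per-period punishment loss 15−10 = 5. IC gives δ ≥ 3/8.
For Lumen: gain 15, loss 7 per period, so δ ≥ 15/22.
The tighter constraint is Lumen's, so cooperation needs δ ≥ 15/22.

15/22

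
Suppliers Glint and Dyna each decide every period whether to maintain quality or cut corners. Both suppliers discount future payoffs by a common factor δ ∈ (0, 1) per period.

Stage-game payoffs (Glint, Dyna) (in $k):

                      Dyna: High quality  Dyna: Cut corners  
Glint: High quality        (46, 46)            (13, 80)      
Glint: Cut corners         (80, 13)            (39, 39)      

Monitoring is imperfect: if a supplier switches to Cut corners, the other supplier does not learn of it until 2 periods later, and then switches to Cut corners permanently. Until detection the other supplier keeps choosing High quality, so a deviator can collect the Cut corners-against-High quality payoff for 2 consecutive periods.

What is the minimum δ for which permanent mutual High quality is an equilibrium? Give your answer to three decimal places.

The best deviation is to choose Cut corners for all 2 undetected periods, earning 80 each, then 39 forever once detected.
Deviation value: 80(1−δ^2)/(1−δ) + 39δ^2/(1−δ); cooperation value: 46/(1−δ).
IC: 46 ≥ 80(1−δ^2) + 39δ^2 = 80 − 41δ^2.
So δ^2 ≥ 34/41, giving δ ≥ (34/41)^(1/2) ≈ 0.911.

0.911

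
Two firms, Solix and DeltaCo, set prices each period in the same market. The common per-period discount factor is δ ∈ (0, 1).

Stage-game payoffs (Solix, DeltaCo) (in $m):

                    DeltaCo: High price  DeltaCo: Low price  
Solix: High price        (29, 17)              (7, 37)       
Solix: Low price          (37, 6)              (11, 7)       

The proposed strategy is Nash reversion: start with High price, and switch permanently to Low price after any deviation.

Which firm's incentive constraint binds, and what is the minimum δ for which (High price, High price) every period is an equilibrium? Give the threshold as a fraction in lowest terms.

DeltaCo; δ ≥ 2/3

Solix: cooperation gives 29 each period; deviation gives 37 once then 11 forever.
  29/(1−δ) ≥ 37 + 11δ/(1−δ) ⇒ δ ≥ 8/26 = 4/13.
DeltaCo: cooperation gives 17 each period; deviation gives 37 once then 7 forever.
  δ ≥ 20/30 = 2/3.
Both must hold, so the binding constraint is DeltaCo's: δ ≥ 2/3.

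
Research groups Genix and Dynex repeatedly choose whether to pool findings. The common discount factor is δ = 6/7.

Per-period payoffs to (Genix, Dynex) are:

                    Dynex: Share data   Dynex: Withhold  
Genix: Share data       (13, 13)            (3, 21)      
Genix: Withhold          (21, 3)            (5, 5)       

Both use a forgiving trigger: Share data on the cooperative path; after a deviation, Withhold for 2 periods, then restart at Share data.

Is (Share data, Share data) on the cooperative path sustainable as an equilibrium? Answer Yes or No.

Yes

Comparing payoff streams over the 3 periods until play realigns: cooperate → 13(1+δ+…+δ^2); deviate → 21 + 5(δ+…+δ^2).
Cooperation is sustained iff (13−5)(δ+…+δ^2) ≥ 21−13.
δ+…+δ^2 = 6/7·(1−(6/7)^2)/(1−6/7) = 1.5918, and (21−13)/(13−5) = 1.0000.
1.5918 ≥ 1.0000, so cooperation is sustainable.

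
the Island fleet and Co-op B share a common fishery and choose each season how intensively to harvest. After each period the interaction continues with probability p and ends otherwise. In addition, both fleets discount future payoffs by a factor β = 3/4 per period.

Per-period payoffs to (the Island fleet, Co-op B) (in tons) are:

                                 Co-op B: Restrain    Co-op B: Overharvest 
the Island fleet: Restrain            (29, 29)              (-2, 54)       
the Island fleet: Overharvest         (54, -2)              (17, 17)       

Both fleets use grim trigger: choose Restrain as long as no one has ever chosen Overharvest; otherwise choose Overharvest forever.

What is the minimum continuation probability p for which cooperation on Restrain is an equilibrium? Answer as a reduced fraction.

Expected continuation weight on next period's payoff is β·p = 3/4·p, which plays the role of the discount factor.
Cooperation requires 3/4·p ≥ (54−29)/(54−17) = 25/37, hence p ≥ 100/111.

100/111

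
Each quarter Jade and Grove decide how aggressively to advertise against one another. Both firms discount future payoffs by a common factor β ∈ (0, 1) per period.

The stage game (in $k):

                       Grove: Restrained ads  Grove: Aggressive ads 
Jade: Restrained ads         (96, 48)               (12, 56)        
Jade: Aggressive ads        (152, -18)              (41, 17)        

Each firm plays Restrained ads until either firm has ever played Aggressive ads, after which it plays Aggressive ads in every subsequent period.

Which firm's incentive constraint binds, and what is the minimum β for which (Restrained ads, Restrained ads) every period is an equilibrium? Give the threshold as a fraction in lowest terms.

Jade; β ≥ 56/111

For Jade: deviation gain 152−96 = 56, per-period punishment loss 96−41 = 55. IC gives β ≥ 56/111.
For Grove: gain 8, loss 31 per period, so β ≥ 8/39.
The tighter constraint is Jade's, so cooperation needs β ≥ 56/111.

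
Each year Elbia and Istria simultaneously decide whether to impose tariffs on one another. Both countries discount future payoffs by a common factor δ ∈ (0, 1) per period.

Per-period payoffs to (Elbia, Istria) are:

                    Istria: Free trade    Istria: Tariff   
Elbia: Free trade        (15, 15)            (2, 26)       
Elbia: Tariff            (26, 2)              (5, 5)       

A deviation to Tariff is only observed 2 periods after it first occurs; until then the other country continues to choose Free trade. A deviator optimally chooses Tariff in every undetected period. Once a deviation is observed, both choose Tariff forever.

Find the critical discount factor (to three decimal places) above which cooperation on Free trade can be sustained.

Deviating for the 2 undetected periods gains 26−15 = 11 per period over cooperation, then loses 15−5 = 10 per period forever once punishment starts.
Gain: 11(1 + δ + … + δ^1); loss: 10·δ^2/(1−δ).
No profitable deviation ⇔ 11(1−δ^2) ≤ 10·δ^2, i.e. δ^2 ≥ 11/(11+10) = 11/21.
Hence δ ≥ (11/21)^(1/2) ≈ 0.724.

0.724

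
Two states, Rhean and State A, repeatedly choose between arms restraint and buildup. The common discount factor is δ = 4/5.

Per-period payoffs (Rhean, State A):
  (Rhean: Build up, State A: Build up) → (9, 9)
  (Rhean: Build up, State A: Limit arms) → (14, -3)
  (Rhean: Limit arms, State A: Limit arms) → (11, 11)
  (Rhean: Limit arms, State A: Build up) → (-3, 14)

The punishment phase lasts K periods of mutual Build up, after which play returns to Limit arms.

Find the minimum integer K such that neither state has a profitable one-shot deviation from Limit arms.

3

IC: δ(1−δ^K)/(1−δ) ≥ (14−11)/(11−9) = 3/2.
With δ = 4/5: need 1 − δ^K ≥ 3/2·(1−4/5)/(4/5), i.e. δ^K ≤ 0.6250.
Since (4/5)^2 = 0.6400 and (4/5)^3 = 0.5120, the smallest such K is 3.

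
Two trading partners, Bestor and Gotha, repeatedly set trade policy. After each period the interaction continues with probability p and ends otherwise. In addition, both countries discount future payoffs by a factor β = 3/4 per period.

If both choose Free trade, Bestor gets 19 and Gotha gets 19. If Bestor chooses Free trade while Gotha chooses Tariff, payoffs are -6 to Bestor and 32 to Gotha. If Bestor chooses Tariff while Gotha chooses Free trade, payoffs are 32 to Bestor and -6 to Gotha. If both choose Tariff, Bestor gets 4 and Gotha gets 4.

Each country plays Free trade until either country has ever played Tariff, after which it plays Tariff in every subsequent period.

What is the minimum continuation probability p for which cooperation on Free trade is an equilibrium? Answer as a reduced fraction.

With continuation probability p and discount β, the effective per-period discount factor is βp.
Grim-trigger IC: βp ≥ (32−19)/(32−4) = 13/28.
So p ≥ (13/28)/(3/4) = 13/21.

13/21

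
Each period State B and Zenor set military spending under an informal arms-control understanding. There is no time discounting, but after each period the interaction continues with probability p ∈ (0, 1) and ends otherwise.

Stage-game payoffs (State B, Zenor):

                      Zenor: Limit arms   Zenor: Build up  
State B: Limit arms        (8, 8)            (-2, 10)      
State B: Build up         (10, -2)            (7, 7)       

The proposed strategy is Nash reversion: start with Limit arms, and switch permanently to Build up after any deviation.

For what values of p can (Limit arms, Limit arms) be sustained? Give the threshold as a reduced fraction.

With no time discounting, the continuation probability p plays the role of the discount factor.
Grim-trigger IC: 8/(1−p) ≥ 10 + 7p/(1−p) ⇒ p ≥ (10−8)/(10−7) = 2/3.

2/3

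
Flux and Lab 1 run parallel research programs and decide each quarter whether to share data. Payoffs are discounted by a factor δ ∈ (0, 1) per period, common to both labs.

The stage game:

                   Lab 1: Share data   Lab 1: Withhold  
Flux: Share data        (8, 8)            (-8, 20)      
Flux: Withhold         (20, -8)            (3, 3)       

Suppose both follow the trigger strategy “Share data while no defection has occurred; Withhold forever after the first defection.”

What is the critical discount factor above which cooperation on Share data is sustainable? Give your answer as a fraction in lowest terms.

8/(1−δ) ≥ 20 + 3δ/(1−δ)
8 ≥ 20 − 17δ
δ ≥ 12/17.

12/17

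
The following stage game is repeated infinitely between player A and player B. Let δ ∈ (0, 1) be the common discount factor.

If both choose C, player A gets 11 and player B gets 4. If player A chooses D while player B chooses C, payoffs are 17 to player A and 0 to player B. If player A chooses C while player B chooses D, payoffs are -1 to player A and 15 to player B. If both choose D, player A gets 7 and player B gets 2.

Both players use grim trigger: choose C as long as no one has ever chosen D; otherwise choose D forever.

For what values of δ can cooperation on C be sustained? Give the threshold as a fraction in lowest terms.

11/13

player A's threshold: (17−11)/(17−7) = 3/5.
player B's threshold: (15−4)/(15−2) = 11/13.
3/5 < 11/13, so player B binds and δ* = 11/13.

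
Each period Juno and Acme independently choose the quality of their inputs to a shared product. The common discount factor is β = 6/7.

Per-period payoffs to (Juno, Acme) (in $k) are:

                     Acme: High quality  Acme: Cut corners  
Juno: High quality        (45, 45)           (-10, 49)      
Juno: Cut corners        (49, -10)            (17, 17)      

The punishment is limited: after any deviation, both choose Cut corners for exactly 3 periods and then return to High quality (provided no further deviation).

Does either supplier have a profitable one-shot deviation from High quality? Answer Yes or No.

No

IC: β+…+β^3 ≥ (49−45)/(45−17) = 1/7.
At β = 6/7: partial sum = 2.2216 ≥ 0.1429. Cooperation sustainable.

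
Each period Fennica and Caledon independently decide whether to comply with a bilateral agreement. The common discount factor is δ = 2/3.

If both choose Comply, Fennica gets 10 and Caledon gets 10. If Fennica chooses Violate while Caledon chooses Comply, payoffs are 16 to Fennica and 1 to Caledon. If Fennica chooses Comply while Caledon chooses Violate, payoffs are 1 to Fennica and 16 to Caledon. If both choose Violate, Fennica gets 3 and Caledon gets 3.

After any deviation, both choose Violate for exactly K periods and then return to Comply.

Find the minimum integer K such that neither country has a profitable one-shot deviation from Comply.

No profitable deviation requires (10−3)(δ+…+δ^K) ≥ 16−10, i.e. δ+…+δ^K ≥ 6/7 ≈ 0.8571.
With δ = 2/3, the partial sums are K=1: 0.6667, K=2: 1.1111.
K = 2 is the first length at which the sum reaches 0.8571.

2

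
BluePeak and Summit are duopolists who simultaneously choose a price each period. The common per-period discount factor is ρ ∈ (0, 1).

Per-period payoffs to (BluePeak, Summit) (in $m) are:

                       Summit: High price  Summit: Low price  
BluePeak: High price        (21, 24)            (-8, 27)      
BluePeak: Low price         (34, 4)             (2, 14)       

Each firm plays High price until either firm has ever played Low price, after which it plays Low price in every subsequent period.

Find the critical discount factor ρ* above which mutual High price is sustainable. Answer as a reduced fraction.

For BluePeak: deviation gain 34−21 = 13, per-period punishment loss 21−2 = 19. IC gives ρ ≥ 13/32.
For Summit: gain 3, loss 10 per period, so ρ ≥ 3/13.
The tighter constraint is BluePeak's, so cooperation needs ρ ≥ 13/32.

13/32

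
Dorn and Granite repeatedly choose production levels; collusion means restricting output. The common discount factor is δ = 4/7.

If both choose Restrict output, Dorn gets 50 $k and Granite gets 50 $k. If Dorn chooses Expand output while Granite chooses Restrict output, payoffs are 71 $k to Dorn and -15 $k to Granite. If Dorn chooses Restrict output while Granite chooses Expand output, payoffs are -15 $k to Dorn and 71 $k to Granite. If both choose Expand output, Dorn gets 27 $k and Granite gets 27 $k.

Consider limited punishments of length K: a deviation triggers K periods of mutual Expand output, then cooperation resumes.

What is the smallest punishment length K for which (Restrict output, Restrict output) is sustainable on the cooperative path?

IC: δ(1−δ^K)/(1−δ) ≥ (71−50)/(50−27) = 21/23.
With δ = 4/7: need 1 − δ^K ≥ 21/23·(1−4/7)/(4/7), i.e. δ^K ≤ 0.3152.
Since (4/7)^2 = 0.3265 and (4/7)^3 = 0.1866, the smallest such K is 3.

3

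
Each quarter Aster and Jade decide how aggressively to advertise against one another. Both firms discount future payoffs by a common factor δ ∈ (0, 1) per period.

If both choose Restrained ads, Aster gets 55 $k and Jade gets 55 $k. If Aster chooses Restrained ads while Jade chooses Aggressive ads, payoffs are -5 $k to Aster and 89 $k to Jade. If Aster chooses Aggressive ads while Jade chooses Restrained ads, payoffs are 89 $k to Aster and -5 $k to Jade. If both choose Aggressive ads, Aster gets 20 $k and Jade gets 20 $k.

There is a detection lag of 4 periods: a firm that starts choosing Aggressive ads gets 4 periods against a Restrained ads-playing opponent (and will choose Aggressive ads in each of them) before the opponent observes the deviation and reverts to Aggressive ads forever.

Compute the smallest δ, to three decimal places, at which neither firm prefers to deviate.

Deviating for the 4 undetected periods gains 89−55 = 34 per period over cooperation, then loses 55−20 = 35 per period forever once punishment starts.
Gain: 34(1 + δ + … + δ^3); loss: 35·δ^4/(1−δ).
No profitable deviation ⇔ 34(1−δ^4) ≤ 35·δ^4, i.e. δ^4 ≥ 34/(34+35) = 34/69.
Hence δ ≥ (34/69)^(1/4) ≈ 0.838.

0.838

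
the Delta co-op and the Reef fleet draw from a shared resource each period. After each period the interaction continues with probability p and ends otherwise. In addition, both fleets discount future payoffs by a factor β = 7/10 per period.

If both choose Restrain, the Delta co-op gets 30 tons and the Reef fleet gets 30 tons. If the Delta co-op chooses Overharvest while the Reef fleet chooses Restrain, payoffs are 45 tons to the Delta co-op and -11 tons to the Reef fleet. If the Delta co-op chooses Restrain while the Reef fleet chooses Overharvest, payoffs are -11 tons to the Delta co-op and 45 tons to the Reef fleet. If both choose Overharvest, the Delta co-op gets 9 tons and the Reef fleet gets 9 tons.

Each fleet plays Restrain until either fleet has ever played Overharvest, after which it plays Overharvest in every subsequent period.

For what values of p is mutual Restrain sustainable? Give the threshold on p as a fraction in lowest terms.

With continuation probability p and discount β, the effective per-period discount factor is βp.
Grim-trigger IC: βp ≥ (45−30)/(45−9) = 5/12.
So p ≥ (5/12)/(7/10) = 25/42.

25/42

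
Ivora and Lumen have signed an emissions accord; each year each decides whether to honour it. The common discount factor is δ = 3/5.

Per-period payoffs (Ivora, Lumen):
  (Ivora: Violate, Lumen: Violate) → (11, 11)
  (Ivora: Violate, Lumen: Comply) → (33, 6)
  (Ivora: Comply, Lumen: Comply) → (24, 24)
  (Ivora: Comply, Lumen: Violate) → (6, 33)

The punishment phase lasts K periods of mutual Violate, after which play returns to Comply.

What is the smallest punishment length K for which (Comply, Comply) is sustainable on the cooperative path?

No profitable deviation requires (24−11)(δ+…+δ^K) ≥ 33−24, i.e. δ+…+δ^K ≥ 9/13 ≈ 0.6923.
With δ = 3/5, the partial sums are K=1: 0.6000, K=2: 0.9600.
K = 2 is the first length at which the sum reaches 0.6923.

2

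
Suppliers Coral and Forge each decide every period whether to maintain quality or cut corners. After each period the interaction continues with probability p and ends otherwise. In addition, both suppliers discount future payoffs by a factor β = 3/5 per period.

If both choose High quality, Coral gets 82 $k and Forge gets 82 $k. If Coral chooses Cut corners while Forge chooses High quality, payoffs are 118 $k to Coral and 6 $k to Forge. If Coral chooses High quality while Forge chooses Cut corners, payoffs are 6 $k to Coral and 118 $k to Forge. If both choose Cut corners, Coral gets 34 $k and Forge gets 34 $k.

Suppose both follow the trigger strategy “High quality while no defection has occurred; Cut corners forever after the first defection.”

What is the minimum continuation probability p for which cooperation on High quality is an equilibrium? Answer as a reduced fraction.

Expected continuation weight on next period's payoff is β·p = 3/5·p, which plays the role of the discount factor.
Cooperation requires 3/5·p ≥ (118−82)/(118−34) = 3/7, hence p ≥ 5/7.

5/7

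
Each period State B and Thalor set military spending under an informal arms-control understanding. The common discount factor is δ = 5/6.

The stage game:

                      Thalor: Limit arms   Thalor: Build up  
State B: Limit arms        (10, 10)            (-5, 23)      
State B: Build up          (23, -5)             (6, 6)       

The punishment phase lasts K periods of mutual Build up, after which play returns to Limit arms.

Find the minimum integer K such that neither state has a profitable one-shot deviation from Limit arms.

6

Need Σ_{k=1}^{K} δ^k ≥ (23−10)/(10−6) = 3.2500 at δ = 5/6.
At K = 5 the sum is 2.9906 < 3.2500; at K = 6 it is 3.3255 ≥ 3.2500.
So the minimum punishment length is K = 6.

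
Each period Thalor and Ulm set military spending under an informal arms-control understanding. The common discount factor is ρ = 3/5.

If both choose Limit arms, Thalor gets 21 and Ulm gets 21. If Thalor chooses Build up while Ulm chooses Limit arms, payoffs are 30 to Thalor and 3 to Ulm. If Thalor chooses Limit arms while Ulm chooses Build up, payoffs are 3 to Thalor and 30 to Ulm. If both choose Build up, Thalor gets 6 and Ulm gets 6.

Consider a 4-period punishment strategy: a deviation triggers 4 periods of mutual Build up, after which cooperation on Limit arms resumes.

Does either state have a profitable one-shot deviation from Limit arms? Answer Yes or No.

Comparing payoff streams over the 5 periods until play realigns: cooperate → 21(1+ρ+…+ρ^4); deviate → 30 + 6(ρ+…+ρ^4).
Cooperation is sustained iff (21−6)(ρ+…+ρ^4) ≥ 30−21.
ρ+…+ρ^4 = 3/5·(1−(3/5)^4)/(1−3/5) = 1.3056, and (30−21)/(21−6) = 0.6000.
1.3056 ≥ 0.6000, so cooperation is sustainable.

No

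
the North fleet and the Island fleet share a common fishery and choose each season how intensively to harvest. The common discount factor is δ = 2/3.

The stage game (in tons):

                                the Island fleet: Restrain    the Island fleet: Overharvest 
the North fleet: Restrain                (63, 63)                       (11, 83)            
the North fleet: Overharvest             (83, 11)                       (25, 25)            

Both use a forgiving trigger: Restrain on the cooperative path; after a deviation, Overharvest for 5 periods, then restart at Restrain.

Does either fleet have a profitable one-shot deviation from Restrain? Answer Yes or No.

No

A one-shot deviation gives 83 now, then 25 for 5 periods, then back to 63.
Gain from deviating: (83−63) today; loss: (63−25) in each of the next 5 periods.
No-deviation condition: (63−25)(δ+…+δ^5) ≥ 83−63, i.e. δ+…+δ^5 ≥ 10/19.
At δ = 2/3: δ+…+δ^5 = 1.7366 ≥ 0.5263.
So cooperation is sustainable.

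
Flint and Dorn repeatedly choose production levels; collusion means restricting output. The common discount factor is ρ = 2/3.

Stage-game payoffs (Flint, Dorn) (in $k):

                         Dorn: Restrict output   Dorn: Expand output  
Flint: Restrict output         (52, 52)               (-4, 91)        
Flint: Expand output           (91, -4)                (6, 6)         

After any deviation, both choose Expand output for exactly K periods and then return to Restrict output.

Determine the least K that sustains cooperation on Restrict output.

Need Σ_{k=1}^{K} ρ^k ≥ (91−52)/(52−6) = 0.8478 at ρ = 2/3.
At K = 1 the sum is 0.6667 < 0.8478; at K = 2 it is 1.1111 ≥ 0.8478.
So the minimum punishment length is K = 2.

2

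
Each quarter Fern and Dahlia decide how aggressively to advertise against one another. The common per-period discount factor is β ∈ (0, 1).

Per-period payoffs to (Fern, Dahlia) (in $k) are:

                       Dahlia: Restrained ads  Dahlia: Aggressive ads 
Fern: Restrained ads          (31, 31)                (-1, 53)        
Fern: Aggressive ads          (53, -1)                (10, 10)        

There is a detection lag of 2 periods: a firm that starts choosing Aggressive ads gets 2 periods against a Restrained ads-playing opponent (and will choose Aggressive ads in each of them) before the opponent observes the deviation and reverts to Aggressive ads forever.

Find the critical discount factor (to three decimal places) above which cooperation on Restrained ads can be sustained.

0.715

A deviator earns 53 for 2 periods, then 10 forever; cooperating earns 31 forever. Multiplying the IC by (1−β):
31 ≥ 53(1−β^2) + 10β^2, so 43·β^2 ≥ 22 and β^2 ≥ 22/43.
β ≥ (22/43)^(1/2) ≈ 0.715.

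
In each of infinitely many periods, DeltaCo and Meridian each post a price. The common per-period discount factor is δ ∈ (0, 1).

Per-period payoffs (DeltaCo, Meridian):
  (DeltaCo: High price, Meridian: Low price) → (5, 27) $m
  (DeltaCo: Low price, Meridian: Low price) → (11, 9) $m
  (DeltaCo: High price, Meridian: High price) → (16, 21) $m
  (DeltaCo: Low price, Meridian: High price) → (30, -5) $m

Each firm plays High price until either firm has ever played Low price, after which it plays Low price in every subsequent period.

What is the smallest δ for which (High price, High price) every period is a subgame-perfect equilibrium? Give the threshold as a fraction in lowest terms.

DeltaCo: cooperation gives 16 each period; deviation gives 30 once then 11 forever.
  16/(1−δ) ≥ 30 + 11δ/(1−δ) ⇒ δ ≥ 14/19.
Meridian: cooperation gives 21 each period; deviation gives 27 once then 9 forever.
  δ ≥ 6/18 = 1/3.
Both must hold, so the binding constraint is DeltaCo's: δ ≥ 14/19.

14/19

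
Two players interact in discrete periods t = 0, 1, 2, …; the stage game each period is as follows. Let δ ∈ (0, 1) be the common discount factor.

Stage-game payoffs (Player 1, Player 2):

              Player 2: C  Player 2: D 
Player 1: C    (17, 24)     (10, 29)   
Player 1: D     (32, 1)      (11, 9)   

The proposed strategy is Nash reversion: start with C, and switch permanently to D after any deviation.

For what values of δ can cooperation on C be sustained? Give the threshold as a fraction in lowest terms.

5/7

For Player 1: deviation gain 32−17 = 15, per-period punishment loss 17−11 = 6. IC gives δ ≥ 15/21 = 5/7.
For Player 2: gain 5, loss 15 per period, so δ ≥ 5/20 = 1/4.
The tighter constraint is Player 1's, so cooperation needs δ ≥ 5/7.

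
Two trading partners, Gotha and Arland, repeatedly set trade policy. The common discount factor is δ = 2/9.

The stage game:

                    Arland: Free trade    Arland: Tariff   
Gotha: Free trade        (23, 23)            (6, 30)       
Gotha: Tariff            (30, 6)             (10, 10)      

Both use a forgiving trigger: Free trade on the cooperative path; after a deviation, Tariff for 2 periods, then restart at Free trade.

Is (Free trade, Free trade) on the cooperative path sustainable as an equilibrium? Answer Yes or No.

No

IC: δ+…+δ^2 ≥ (30−23)/(23−10) = 7/13.
At δ = 2/9: partial sum = 0.2716 < 0.5385. Cooperation not sustainable.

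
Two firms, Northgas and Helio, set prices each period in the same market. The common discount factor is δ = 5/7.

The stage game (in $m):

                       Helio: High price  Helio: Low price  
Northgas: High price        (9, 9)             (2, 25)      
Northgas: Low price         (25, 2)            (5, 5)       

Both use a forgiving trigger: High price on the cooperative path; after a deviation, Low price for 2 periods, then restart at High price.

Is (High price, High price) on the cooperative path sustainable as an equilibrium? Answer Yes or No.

No

Comparing payoff streams over the 3 periods until play realigns: cooperate → 9(1+δ+…+δ^2); deviate → 25 + 5(δ+…+δ^2).
Cooperation is sustained iff (9−5)(δ+…+δ^2) ≥ 25−9.
δ+…+δ^2 = 5/7·(1−(5/7)^2)/(1−5/7) = 1.2245, and (25−9)/(9−5) = 4.0000.
1.2245 < 4.0000, so cooperation is not sustainable.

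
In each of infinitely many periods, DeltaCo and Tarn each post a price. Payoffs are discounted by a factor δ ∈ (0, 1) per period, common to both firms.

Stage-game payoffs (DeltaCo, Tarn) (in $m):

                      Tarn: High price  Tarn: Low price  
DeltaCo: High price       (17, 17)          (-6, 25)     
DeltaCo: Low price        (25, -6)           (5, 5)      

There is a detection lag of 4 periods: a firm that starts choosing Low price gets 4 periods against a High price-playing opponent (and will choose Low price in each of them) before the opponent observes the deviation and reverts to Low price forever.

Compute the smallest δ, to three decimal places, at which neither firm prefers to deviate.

Deviating for the 4 undetected periods gains 25−17 = 8 per period over cooperation, then loses 17−5 = 12 per period forever once punishment starts.
Gain: 8(1 + δ + … + δ^3); loss: 12·δ^4/(1−δ).
No profitable deviation ⇔ 8(1−δ^4) ≤ 12·δ^4, i.e. δ^4 ≥ 8/(8+12) = 2/5.
Hence δ ≥ (2/5)^(1/4) ≈ 0.795.

0.795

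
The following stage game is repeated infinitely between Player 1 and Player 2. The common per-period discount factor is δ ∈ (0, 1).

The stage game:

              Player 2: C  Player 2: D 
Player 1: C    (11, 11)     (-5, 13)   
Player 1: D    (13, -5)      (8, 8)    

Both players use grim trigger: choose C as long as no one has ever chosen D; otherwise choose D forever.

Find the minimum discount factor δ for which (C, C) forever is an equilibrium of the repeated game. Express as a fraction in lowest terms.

One-period gain from deviating is 13 − 11 = 2. The loss is 11 − 8 = 3 in every subsequent period, with present value 3·δ/(1−δ).
Deviation is unprofitable when 3·δ/(1−δ) ≥ 2, i.e. δ/(1−δ) ≥ 2/3.
Equivalently δ ≥ 2/(2+3) = 2/5.

2/5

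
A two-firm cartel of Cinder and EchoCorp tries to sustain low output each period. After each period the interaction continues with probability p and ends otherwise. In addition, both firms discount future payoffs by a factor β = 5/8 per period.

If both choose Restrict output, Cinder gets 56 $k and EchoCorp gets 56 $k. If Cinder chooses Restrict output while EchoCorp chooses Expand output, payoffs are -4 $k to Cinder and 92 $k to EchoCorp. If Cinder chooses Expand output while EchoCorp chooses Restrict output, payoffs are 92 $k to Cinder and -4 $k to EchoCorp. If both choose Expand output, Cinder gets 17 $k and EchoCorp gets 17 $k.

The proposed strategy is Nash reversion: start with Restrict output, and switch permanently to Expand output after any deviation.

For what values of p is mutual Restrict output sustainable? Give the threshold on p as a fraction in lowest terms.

96/125

With continuation probability p and discount β, the effective per-period discount factor is βp.
Grim-trigger IC: βp ≥ (92−56)/(92−17) = 12/25.
So p ≥ (12/25)/(5/8) = 96/125.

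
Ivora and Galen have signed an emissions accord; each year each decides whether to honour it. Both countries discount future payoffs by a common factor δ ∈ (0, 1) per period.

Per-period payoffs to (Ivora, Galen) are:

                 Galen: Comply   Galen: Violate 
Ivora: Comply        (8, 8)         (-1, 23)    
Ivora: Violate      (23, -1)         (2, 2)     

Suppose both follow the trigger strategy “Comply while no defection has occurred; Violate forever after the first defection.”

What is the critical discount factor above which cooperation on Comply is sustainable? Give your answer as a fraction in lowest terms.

Under grim trigger the critical discount factor is (T−C)/(T−P) with T = 23, C = 8, P = 2.
δ* = (23−8)/(23−2) = 15/21 = 5/7.

5/7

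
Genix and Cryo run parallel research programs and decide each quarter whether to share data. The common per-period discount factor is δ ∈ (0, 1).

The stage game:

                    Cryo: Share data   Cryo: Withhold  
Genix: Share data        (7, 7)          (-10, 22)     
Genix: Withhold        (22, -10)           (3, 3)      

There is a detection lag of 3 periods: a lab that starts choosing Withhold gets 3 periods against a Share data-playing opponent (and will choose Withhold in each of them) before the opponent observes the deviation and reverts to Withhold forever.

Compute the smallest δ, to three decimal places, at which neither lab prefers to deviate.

The best deviation is to choose Withhold for all 3 undetected periods, earning 22 each, then 3 forever once detected.
Deviation value: 22(1−δ^3)/(1−δ) + 3δ^3/(1−δ); cooperation value: 7/(1−δ).
IC: 7 ≥ 22(1−δ^3) + 3δ^3 = 22 − 19δ^3.
So δ^3 ≥ 15/19, giving δ ≥ (15/19)^(1/3) ≈ 0.924.

0.924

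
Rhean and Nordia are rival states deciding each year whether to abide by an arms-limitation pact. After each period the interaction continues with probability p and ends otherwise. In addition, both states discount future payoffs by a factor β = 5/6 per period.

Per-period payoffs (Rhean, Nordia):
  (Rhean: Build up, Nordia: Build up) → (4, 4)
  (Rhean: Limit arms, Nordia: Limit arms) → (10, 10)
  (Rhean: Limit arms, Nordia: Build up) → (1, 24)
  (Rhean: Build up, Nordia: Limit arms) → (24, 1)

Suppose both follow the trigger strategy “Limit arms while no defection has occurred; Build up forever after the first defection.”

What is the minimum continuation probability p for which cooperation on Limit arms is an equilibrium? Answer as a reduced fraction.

21/25

Expected continuation weight on next period's payoff is β·p = 5/6·p, which plays the role of the discount factor.
Cooperation requires 5/6·p ≥ (24−10)/(24−4) = 7/10, hence p ≥ 21/25.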